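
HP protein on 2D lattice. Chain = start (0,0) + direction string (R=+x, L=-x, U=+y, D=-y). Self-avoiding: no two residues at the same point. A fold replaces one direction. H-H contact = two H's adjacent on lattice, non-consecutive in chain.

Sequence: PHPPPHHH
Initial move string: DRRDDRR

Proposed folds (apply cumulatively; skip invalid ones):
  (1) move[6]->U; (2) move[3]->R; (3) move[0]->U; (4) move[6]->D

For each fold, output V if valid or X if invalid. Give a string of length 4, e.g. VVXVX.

Initial: DRRDDRR -> [(0, 0), (0, -1), (1, -1), (2, -1), (2, -2), (2, -3), (3, -3), (4, -3)]
Fold 1: move[6]->U => DRRDDRU VALID
Fold 2: move[3]->R => DRRRDRU VALID
Fold 3: move[0]->U => URRRDRU VALID
Fold 4: move[6]->D => URRRDRD VALID

Answer: VVVV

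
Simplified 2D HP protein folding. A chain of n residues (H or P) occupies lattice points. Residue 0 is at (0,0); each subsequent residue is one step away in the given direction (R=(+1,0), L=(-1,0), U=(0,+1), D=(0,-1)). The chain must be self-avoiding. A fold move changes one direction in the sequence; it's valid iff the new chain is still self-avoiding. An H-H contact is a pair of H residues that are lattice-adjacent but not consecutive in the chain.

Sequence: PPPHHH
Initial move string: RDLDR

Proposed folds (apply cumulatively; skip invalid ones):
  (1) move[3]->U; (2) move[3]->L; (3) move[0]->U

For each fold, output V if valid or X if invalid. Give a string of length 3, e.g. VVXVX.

Answer: XXX

Derivation:
Initial: RDLDR -> [(0, 0), (1, 0), (1, -1), (0, -1), (0, -2), (1, -2)]
Fold 1: move[3]->U => RDLUR INVALID (collision), skipped
Fold 2: move[3]->L => RDLLR INVALID (collision), skipped
Fold 3: move[0]->U => UDLDR INVALID (collision), skipped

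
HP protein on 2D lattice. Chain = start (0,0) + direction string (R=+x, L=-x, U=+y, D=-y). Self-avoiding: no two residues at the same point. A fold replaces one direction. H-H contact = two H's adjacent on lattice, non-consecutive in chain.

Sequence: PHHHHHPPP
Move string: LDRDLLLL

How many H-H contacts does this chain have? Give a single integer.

Positions: [(0, 0), (-1, 0), (-1, -1), (0, -1), (0, -2), (-1, -2), (-2, -2), (-3, -2), (-4, -2)]
H-H contact: residue 2 @(-1,-1) - residue 5 @(-1, -2)

Answer: 1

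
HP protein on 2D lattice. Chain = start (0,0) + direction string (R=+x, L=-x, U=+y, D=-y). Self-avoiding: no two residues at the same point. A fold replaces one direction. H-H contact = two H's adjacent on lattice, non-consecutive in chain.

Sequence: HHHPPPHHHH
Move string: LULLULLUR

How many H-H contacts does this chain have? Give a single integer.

Positions: [(0, 0), (-1, 0), (-1, 1), (-2, 1), (-3, 1), (-3, 2), (-4, 2), (-5, 2), (-5, 3), (-4, 3)]
H-H contact: residue 6 @(-4,2) - residue 9 @(-4, 3)

Answer: 1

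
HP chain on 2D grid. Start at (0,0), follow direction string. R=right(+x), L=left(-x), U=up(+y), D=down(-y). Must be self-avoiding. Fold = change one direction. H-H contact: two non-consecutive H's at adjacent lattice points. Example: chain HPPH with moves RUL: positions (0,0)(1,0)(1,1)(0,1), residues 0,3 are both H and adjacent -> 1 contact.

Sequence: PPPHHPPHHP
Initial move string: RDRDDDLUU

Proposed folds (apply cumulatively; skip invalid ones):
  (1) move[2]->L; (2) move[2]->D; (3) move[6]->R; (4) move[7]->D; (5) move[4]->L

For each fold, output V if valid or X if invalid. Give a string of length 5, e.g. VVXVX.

Initial: RDRDDDLUU -> [(0, 0), (1, 0), (1, -1), (2, -1), (2, -2), (2, -3), (2, -4), (1, -4), (1, -3), (1, -2)]
Fold 1: move[2]->L => RDLDDDLUU VALID
Fold 2: move[2]->D => RDDDDDLUU VALID
Fold 3: move[6]->R => RDDDDDRUU VALID
Fold 4: move[7]->D => RDDDDDRDU INVALID (collision), skipped
Fold 5: move[4]->L => RDDDLDRUU INVALID (collision), skipped

Answer: VVVXX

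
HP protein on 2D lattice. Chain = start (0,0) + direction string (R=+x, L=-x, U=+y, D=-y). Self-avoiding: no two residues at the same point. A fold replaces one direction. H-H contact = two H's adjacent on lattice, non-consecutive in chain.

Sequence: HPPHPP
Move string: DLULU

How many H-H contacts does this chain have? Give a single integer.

Answer: 1

Derivation:
Positions: [(0, 0), (0, -1), (-1, -1), (-1, 0), (-2, 0), (-2, 1)]
H-H contact: residue 0 @(0,0) - residue 3 @(-1, 0)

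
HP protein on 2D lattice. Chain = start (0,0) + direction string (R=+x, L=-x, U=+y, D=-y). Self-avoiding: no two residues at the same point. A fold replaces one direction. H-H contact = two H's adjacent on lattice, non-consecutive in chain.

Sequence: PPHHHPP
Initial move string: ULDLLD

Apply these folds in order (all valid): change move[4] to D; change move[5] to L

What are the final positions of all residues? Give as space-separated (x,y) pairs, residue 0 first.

Answer: (0,0) (0,1) (-1,1) (-1,0) (-2,0) (-2,-1) (-3,-1)

Derivation:
Initial moves: ULDLLD
Fold: move[4]->D => ULDLDD (positions: [(0, 0), (0, 1), (-1, 1), (-1, 0), (-2, 0), (-2, -1), (-2, -2)])
Fold: move[5]->L => ULDLDL (positions: [(0, 0), (0, 1), (-1, 1), (-1, 0), (-2, 0), (-2, -1), (-3, -1)])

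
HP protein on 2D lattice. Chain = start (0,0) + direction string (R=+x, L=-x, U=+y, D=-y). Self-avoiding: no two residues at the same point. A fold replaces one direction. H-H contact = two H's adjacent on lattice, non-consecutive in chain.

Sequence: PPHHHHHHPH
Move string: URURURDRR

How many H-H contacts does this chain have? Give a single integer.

Answer: 1

Derivation:
Positions: [(0, 0), (0, 1), (1, 1), (1, 2), (2, 2), (2, 3), (3, 3), (3, 2), (4, 2), (5, 2)]
H-H contact: residue 4 @(2,2) - residue 7 @(3, 2)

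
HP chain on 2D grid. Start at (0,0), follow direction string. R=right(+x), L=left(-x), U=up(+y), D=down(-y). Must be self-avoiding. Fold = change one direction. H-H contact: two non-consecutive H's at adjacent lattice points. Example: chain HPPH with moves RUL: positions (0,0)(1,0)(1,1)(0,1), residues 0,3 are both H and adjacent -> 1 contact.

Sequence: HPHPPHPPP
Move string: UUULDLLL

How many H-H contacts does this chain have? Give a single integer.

Positions: [(0, 0), (0, 1), (0, 2), (0, 3), (-1, 3), (-1, 2), (-2, 2), (-3, 2), (-4, 2)]
H-H contact: residue 2 @(0,2) - residue 5 @(-1, 2)

Answer: 1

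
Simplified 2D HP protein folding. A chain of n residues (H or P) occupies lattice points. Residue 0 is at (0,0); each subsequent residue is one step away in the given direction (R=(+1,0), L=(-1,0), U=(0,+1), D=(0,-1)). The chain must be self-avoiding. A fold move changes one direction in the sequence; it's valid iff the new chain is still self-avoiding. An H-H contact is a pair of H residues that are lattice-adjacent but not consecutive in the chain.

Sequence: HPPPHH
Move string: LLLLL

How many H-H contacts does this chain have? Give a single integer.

Positions: [(0, 0), (-1, 0), (-2, 0), (-3, 0), (-4, 0), (-5, 0)]
No H-H contacts found.

Answer: 0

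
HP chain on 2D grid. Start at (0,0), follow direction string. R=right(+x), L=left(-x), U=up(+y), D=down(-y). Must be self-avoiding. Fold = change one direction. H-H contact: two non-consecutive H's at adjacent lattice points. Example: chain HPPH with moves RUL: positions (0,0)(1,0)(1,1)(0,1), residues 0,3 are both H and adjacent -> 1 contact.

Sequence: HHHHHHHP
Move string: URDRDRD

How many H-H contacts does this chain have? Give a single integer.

Positions: [(0, 0), (0, 1), (1, 1), (1, 0), (2, 0), (2, -1), (3, -1), (3, -2)]
H-H contact: residue 0 @(0,0) - residue 3 @(1, 0)

Answer: 1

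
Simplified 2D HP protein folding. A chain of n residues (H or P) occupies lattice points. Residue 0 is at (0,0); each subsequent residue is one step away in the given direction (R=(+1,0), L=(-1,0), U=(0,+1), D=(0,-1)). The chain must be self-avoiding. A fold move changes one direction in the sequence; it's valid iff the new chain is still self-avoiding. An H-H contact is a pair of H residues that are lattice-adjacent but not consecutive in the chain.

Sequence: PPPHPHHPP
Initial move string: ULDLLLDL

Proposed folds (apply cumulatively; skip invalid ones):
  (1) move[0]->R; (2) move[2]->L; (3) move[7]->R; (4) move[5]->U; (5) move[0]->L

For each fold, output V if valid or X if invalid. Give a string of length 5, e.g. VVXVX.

Initial: ULDLLLDL -> [(0, 0), (0, 1), (-1, 1), (-1, 0), (-2, 0), (-3, 0), (-4, 0), (-4, -1), (-5, -1)]
Fold 1: move[0]->R => RLDLLLDL INVALID (collision), skipped
Fold 2: move[2]->L => ULLLLLDL VALID
Fold 3: move[7]->R => ULLLLLDR VALID
Fold 4: move[5]->U => ULLLLUDR INVALID (collision), skipped
Fold 5: move[0]->L => LLLLLLDR VALID

Answer: XVVXV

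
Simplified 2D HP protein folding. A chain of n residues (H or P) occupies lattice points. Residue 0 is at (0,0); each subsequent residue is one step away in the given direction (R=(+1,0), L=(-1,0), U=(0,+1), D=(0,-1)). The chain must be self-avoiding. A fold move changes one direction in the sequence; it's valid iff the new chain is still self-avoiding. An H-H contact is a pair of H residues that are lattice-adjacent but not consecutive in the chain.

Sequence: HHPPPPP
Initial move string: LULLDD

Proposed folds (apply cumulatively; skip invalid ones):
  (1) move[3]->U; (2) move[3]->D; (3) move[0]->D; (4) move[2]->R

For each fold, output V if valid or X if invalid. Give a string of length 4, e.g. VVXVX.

Answer: XVXX

Derivation:
Initial: LULLDD -> [(0, 0), (-1, 0), (-1, 1), (-2, 1), (-3, 1), (-3, 0), (-3, -1)]
Fold 1: move[3]->U => LULUDD INVALID (collision), skipped
Fold 2: move[3]->D => LULDDD VALID
Fold 3: move[0]->D => DULDDD INVALID (collision), skipped
Fold 4: move[2]->R => LURDDD INVALID (collision), skipped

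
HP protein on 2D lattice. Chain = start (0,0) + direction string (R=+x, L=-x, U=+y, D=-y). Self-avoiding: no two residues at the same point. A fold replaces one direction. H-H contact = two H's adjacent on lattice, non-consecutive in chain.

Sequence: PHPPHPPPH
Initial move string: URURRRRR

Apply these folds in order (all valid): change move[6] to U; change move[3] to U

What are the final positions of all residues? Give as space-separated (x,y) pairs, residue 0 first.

Answer: (0,0) (0,1) (1,1) (1,2) (1,3) (2,3) (3,3) (3,4) (4,4)

Derivation:
Initial moves: URURRRRR
Fold: move[6]->U => URURRRUR (positions: [(0, 0), (0, 1), (1, 1), (1, 2), (2, 2), (3, 2), (4, 2), (4, 3), (5, 3)])
Fold: move[3]->U => URUURRUR (positions: [(0, 0), (0, 1), (1, 1), (1, 2), (1, 3), (2, 3), (3, 3), (3, 4), (4, 4)])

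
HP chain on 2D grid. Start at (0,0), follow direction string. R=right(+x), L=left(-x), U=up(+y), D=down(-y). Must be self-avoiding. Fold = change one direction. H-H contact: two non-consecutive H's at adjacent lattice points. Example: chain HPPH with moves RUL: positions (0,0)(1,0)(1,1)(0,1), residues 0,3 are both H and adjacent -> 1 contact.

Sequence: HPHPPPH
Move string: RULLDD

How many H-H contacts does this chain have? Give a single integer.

Answer: 0

Derivation:
Positions: [(0, 0), (1, 0), (1, 1), (0, 1), (-1, 1), (-1, 0), (-1, -1)]
No H-H contacts found.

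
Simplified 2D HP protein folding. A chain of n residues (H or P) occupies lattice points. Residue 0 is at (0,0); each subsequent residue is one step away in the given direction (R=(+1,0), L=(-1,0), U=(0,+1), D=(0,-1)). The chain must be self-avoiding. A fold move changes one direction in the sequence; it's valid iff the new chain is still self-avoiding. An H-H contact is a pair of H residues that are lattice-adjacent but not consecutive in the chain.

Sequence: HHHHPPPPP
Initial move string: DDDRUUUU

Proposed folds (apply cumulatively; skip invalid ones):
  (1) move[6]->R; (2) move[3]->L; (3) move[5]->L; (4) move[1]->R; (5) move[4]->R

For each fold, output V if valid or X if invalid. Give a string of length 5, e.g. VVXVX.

Answer: VXXVV

Derivation:
Initial: DDDRUUUU -> [(0, 0), (0, -1), (0, -2), (0, -3), (1, -3), (1, -2), (1, -1), (1, 0), (1, 1)]
Fold 1: move[6]->R => DDDRUURU VALID
Fold 2: move[3]->L => DDDLUURU INVALID (collision), skipped
Fold 3: move[5]->L => DDDRULRU INVALID (collision), skipped
Fold 4: move[1]->R => DRDRUURU VALID
Fold 5: move[4]->R => DRDRRURU VALID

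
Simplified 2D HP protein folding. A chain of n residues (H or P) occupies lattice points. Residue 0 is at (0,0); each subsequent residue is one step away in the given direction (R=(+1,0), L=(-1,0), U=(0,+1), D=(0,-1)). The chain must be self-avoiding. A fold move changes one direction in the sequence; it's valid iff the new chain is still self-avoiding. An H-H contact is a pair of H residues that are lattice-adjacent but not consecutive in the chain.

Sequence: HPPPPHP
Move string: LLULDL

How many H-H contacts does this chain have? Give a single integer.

Answer: 0

Derivation:
Positions: [(0, 0), (-1, 0), (-2, 0), (-2, 1), (-3, 1), (-3, 0), (-4, 0)]
No H-H contacts found.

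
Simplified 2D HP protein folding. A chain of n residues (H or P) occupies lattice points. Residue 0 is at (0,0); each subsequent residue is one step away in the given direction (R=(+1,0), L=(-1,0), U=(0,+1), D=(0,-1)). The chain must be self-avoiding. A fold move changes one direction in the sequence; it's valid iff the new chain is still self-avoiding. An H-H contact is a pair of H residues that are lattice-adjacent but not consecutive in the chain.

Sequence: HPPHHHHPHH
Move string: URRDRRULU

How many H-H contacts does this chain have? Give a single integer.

Positions: [(0, 0), (0, 1), (1, 1), (2, 1), (2, 0), (3, 0), (4, 0), (4, 1), (3, 1), (3, 2)]
H-H contact: residue 3 @(2,1) - residue 8 @(3, 1)
H-H contact: residue 5 @(3,0) - residue 8 @(3, 1)

Answer: 2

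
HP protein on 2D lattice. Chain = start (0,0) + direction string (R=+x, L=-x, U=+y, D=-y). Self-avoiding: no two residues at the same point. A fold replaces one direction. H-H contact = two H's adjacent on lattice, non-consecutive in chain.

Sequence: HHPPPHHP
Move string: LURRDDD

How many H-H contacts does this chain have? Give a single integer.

Answer: 1

Derivation:
Positions: [(0, 0), (-1, 0), (-1, 1), (0, 1), (1, 1), (1, 0), (1, -1), (1, -2)]
H-H contact: residue 0 @(0,0) - residue 5 @(1, 0)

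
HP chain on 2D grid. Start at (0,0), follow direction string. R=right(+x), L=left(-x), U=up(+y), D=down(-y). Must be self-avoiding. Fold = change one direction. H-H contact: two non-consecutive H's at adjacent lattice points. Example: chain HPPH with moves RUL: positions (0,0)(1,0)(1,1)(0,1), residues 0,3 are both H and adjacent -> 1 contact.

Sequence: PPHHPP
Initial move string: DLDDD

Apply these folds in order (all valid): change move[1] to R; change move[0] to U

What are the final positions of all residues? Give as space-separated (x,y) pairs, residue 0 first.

Initial moves: DLDDD
Fold: move[1]->R => DRDDD (positions: [(0, 0), (0, -1), (1, -1), (1, -2), (1, -3), (1, -4)])
Fold: move[0]->U => URDDD (positions: [(0, 0), (0, 1), (1, 1), (1, 0), (1, -1), (1, -2)])

Answer: (0,0) (0,1) (1,1) (1,0) (1,-1) (1,-2)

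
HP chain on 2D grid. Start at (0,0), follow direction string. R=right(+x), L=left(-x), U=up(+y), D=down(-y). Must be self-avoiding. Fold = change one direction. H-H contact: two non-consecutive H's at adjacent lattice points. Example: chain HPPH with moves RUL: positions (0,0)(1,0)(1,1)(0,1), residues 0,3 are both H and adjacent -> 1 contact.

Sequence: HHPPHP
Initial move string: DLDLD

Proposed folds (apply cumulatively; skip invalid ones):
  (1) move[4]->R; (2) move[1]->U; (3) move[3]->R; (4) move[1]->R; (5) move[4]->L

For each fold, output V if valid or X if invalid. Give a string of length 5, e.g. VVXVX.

Answer: XXVVX

Derivation:
Initial: DLDLD -> [(0, 0), (0, -1), (-1, -1), (-1, -2), (-2, -2), (-2, -3)]
Fold 1: move[4]->R => DLDLR INVALID (collision), skipped
Fold 2: move[1]->U => DUDLD INVALID (collision), skipped
Fold 3: move[3]->R => DLDRD VALID
Fold 4: move[1]->R => DRDRD VALID
Fold 5: move[4]->L => DRDRL INVALID (collision), skipped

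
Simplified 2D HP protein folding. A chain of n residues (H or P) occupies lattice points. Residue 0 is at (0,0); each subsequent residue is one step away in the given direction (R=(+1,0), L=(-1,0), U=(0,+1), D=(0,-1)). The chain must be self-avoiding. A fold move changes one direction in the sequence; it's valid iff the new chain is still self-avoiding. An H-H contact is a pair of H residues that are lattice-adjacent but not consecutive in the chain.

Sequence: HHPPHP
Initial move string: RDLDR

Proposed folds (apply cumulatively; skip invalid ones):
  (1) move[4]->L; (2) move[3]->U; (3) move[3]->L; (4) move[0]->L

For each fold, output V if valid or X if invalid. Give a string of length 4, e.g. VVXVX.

Answer: VXVV

Derivation:
Initial: RDLDR -> [(0, 0), (1, 0), (1, -1), (0, -1), (0, -2), (1, -2)]
Fold 1: move[4]->L => RDLDL VALID
Fold 2: move[3]->U => RDLUL INVALID (collision), skipped
Fold 3: move[3]->L => RDLLL VALID
Fold 4: move[0]->L => LDLLL VALID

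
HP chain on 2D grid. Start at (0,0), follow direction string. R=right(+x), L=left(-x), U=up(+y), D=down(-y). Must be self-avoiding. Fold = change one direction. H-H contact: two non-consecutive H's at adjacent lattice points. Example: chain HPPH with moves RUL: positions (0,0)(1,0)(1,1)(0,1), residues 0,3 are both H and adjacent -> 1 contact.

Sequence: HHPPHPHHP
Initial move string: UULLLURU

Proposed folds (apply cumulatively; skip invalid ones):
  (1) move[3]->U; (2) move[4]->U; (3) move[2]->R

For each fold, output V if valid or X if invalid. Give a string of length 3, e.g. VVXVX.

Initial: UULLLURU -> [(0, 0), (0, 1), (0, 2), (-1, 2), (-2, 2), (-3, 2), (-3, 3), (-2, 3), (-2, 4)]
Fold 1: move[3]->U => UULULURU VALID
Fold 2: move[4]->U => UULUUURU VALID
Fold 3: move[2]->R => UURUUURU VALID

Answer: VVV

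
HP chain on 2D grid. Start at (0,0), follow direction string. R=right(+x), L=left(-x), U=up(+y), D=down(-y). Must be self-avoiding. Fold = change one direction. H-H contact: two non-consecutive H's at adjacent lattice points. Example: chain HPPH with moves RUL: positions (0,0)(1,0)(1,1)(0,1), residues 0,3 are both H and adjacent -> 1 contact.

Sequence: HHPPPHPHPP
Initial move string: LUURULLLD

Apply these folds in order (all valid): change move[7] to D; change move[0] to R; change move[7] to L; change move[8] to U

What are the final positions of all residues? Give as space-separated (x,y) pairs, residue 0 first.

Initial moves: LUURULLLD
Fold: move[7]->D => LUURULLDD (positions: [(0, 0), (-1, 0), (-1, 1), (-1, 2), (0, 2), (0, 3), (-1, 3), (-2, 3), (-2, 2), (-2, 1)])
Fold: move[0]->R => RUURULLDD (positions: [(0, 0), (1, 0), (1, 1), (1, 2), (2, 2), (2, 3), (1, 3), (0, 3), (0, 2), (0, 1)])
Fold: move[7]->L => RUURULLLD (positions: [(0, 0), (1, 0), (1, 1), (1, 2), (2, 2), (2, 3), (1, 3), (0, 3), (-1, 3), (-1, 2)])
Fold: move[8]->U => RUURULLLU (positions: [(0, 0), (1, 0), (1, 1), (1, 2), (2, 2), (2, 3), (1, 3), (0, 3), (-1, 3), (-1, 4)])

Answer: (0,0) (1,0) (1,1) (1,2) (2,2) (2,3) (1,3) (0,3) (-1,3) (-1,4)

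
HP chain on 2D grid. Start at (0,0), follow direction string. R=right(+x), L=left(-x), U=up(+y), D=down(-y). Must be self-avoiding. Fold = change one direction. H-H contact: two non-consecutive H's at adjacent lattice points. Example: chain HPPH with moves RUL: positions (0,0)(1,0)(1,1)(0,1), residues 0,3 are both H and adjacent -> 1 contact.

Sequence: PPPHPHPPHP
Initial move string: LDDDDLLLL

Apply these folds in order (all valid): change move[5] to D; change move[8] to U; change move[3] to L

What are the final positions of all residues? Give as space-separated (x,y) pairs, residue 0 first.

Answer: (0,0) (-1,0) (-1,-1) (-1,-2) (-2,-2) (-2,-3) (-2,-4) (-3,-4) (-4,-4) (-4,-3)

Derivation:
Initial moves: LDDDDLLLL
Fold: move[5]->D => LDDDDDLLL (positions: [(0, 0), (-1, 0), (-1, -1), (-1, -2), (-1, -3), (-1, -4), (-1, -5), (-2, -5), (-3, -5), (-4, -5)])
Fold: move[8]->U => LDDDDDLLU (positions: [(0, 0), (-1, 0), (-1, -1), (-1, -2), (-1, -3), (-1, -4), (-1, -5), (-2, -5), (-3, -5), (-3, -4)])
Fold: move[3]->L => LDDLDDLLU (positions: [(0, 0), (-1, 0), (-1, -1), (-1, -2), (-2, -2), (-2, -3), (-2, -4), (-3, -4), (-4, -4), (-4, -3)])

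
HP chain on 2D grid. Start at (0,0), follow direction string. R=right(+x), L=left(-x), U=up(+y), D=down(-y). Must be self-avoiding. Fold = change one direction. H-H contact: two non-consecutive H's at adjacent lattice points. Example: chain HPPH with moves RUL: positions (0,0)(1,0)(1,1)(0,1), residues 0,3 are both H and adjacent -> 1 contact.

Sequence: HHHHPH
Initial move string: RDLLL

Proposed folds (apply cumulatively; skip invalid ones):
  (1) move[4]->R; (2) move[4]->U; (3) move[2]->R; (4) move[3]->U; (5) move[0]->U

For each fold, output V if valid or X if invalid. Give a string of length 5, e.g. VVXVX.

Initial: RDLLL -> [(0, 0), (1, 0), (1, -1), (0, -1), (-1, -1), (-2, -1)]
Fold 1: move[4]->R => RDLLR INVALID (collision), skipped
Fold 2: move[4]->U => RDLLU VALID
Fold 3: move[2]->R => RDRLU INVALID (collision), skipped
Fold 4: move[3]->U => RDLUU INVALID (collision), skipped
Fold 5: move[0]->U => UDLLU INVALID (collision), skipped

Answer: XVXXX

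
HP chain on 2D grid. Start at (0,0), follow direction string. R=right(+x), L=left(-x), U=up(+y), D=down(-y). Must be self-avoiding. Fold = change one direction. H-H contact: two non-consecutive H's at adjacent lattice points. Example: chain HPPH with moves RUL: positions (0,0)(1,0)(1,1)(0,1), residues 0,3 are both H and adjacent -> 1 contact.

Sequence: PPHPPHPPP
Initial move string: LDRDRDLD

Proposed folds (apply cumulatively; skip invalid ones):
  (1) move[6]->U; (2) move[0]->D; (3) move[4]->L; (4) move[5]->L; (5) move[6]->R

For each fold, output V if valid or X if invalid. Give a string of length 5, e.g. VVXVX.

Initial: LDRDRDLD -> [(0, 0), (-1, 0), (-1, -1), (0, -1), (0, -2), (1, -2), (1, -3), (0, -3), (0, -4)]
Fold 1: move[6]->U => LDRDRDUD INVALID (collision), skipped
Fold 2: move[0]->D => DDRDRDLD VALID
Fold 3: move[4]->L => DDRDLDLD VALID
Fold 4: move[5]->L => DDRDLLLD VALID
Fold 5: move[6]->R => DDRDLLRD INVALID (collision), skipped

Answer: XVVVX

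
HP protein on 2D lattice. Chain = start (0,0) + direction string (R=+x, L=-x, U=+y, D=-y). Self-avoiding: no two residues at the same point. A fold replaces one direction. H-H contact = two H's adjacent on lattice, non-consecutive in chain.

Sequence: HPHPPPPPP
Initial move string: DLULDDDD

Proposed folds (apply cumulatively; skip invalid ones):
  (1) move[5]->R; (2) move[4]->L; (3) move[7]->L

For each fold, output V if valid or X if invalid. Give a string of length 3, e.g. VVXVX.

Initial: DLULDDDD -> [(0, 0), (0, -1), (-1, -1), (-1, 0), (-2, 0), (-2, -1), (-2, -2), (-2, -3), (-2, -4)]
Fold 1: move[5]->R => DLULDRDD INVALID (collision), skipped
Fold 2: move[4]->L => DLULLDDD VALID
Fold 3: move[7]->L => DLULLDDL VALID

Answer: XVV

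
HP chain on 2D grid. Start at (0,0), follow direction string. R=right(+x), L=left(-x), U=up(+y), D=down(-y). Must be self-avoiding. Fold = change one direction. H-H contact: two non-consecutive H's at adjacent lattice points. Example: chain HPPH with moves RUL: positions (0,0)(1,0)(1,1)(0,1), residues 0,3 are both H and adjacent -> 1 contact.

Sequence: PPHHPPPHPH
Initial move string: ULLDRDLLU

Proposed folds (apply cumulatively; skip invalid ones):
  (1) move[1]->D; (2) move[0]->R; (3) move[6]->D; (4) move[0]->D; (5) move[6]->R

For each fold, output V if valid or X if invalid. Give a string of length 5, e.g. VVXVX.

Answer: XXVVX

Derivation:
Initial: ULLDRDLLU -> [(0, 0), (0, 1), (-1, 1), (-2, 1), (-2, 0), (-1, 0), (-1, -1), (-2, -1), (-3, -1), (-3, 0)]
Fold 1: move[1]->D => UDLDRDLLU INVALID (collision), skipped
Fold 2: move[0]->R => RLLDRDLLU INVALID (collision), skipped
Fold 3: move[6]->D => ULLDRDDLU VALID
Fold 4: move[0]->D => DLLDRDDLU VALID
Fold 5: move[6]->R => DLLDRDRLU INVALID (collision), skipped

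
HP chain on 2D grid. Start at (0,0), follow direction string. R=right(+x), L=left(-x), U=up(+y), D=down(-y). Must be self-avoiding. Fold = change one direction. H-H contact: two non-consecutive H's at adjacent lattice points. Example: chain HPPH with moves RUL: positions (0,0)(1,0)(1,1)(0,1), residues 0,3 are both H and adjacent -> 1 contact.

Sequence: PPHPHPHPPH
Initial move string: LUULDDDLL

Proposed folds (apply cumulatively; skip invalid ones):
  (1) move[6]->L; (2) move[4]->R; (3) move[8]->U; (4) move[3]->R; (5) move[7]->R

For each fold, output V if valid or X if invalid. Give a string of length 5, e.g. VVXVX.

Initial: LUULDDDLL -> [(0, 0), (-1, 0), (-1, 1), (-1, 2), (-2, 2), (-2, 1), (-2, 0), (-2, -1), (-3, -1), (-4, -1)]
Fold 1: move[6]->L => LUULDDLLL VALID
Fold 2: move[4]->R => LUULRDLLL INVALID (collision), skipped
Fold 3: move[8]->U => LUULDDLLU VALID
Fold 4: move[3]->R => LUURDDLLU INVALID (collision), skipped
Fold 5: move[7]->R => LUULDDLRU INVALID (collision), skipped

Answer: VXVXX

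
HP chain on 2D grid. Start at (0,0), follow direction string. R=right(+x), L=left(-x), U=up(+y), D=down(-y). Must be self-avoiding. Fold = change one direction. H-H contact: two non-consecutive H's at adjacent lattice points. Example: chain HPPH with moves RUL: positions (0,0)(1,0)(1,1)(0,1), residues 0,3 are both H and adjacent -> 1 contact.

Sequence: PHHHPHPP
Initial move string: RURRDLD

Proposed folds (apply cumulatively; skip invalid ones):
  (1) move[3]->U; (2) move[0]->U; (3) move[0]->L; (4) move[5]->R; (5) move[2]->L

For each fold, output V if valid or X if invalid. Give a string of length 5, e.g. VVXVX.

Answer: XVXVX

Derivation:
Initial: RURRDLD -> [(0, 0), (1, 0), (1, 1), (2, 1), (3, 1), (3, 0), (2, 0), (2, -1)]
Fold 1: move[3]->U => RURUDLD INVALID (collision), skipped
Fold 2: move[0]->U => UURRDLD VALID
Fold 3: move[0]->L => LURRDLD INVALID (collision), skipped
Fold 4: move[5]->R => UURRDRD VALID
Fold 5: move[2]->L => UULRDRD INVALID (collision), skipped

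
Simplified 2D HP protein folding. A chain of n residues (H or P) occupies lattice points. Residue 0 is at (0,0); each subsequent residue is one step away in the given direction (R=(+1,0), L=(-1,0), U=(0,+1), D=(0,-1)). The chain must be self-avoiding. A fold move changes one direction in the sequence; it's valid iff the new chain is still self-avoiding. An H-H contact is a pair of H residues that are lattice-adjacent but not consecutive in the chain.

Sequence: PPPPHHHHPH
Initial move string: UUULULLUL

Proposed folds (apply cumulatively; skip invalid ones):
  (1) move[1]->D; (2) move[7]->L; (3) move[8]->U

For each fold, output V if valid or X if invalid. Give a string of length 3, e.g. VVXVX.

Answer: XVV

Derivation:
Initial: UUULULLUL -> [(0, 0), (0, 1), (0, 2), (0, 3), (-1, 3), (-1, 4), (-2, 4), (-3, 4), (-3, 5), (-4, 5)]
Fold 1: move[1]->D => UDULULLUL INVALID (collision), skipped
Fold 2: move[7]->L => UUULULLLL VALID
Fold 3: move[8]->U => UUULULLLU VALID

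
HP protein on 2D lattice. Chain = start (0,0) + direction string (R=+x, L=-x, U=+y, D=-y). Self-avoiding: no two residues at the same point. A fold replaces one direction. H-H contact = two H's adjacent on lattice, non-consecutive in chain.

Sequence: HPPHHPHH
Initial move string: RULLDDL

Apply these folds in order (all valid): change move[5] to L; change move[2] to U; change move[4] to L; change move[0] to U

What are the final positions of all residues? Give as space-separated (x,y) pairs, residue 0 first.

Initial moves: RULLDDL
Fold: move[5]->L => RULLDLL (positions: [(0, 0), (1, 0), (1, 1), (0, 1), (-1, 1), (-1, 0), (-2, 0), (-3, 0)])
Fold: move[2]->U => RUULDLL (positions: [(0, 0), (1, 0), (1, 1), (1, 2), (0, 2), (0, 1), (-1, 1), (-2, 1)])
Fold: move[4]->L => RUULLLL (positions: [(0, 0), (1, 0), (1, 1), (1, 2), (0, 2), (-1, 2), (-2, 2), (-3, 2)])
Fold: move[0]->U => UUULLLL (positions: [(0, 0), (0, 1), (0, 2), (0, 3), (-1, 3), (-2, 3), (-3, 3), (-4, 3)])

Answer: (0,0) (0,1) (0,2) (0,3) (-1,3) (-2,3) (-3,3) (-4,3)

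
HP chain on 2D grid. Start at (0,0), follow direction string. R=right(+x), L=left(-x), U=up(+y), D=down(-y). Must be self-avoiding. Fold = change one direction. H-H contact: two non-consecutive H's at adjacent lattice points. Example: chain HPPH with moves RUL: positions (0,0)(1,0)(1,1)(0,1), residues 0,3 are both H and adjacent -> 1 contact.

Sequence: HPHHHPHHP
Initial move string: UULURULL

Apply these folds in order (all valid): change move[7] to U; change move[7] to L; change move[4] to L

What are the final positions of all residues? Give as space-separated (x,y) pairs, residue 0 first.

Answer: (0,0) (0,1) (0,2) (-1,2) (-1,3) (-2,3) (-2,4) (-3,4) (-4,4)

Derivation:
Initial moves: UULURULL
Fold: move[7]->U => UULURULU (positions: [(0, 0), (0, 1), (0, 2), (-1, 2), (-1, 3), (0, 3), (0, 4), (-1, 4), (-1, 5)])
Fold: move[7]->L => UULURULL (positions: [(0, 0), (0, 1), (0, 2), (-1, 2), (-1, 3), (0, 3), (0, 4), (-1, 4), (-2, 4)])
Fold: move[4]->L => UULULULL (positions: [(0, 0), (0, 1), (0, 2), (-1, 2), (-1, 3), (-2, 3), (-2, 4), (-3, 4), (-4, 4)])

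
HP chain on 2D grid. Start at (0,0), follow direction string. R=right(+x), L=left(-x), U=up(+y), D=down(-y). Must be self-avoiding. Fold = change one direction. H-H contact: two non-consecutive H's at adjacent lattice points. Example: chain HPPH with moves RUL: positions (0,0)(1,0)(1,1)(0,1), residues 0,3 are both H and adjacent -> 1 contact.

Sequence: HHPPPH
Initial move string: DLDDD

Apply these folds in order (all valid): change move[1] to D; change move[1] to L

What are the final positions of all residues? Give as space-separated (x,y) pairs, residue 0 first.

Initial moves: DLDDD
Fold: move[1]->D => DDDDD (positions: [(0, 0), (0, -1), (0, -2), (0, -3), (0, -4), (0, -5)])
Fold: move[1]->L => DLDDD (positions: [(0, 0), (0, -1), (-1, -1), (-1, -2), (-1, -3), (-1, -4)])

Answer: (0,0) (0,-1) (-1,-1) (-1,-2) (-1,-3) (-1,-4)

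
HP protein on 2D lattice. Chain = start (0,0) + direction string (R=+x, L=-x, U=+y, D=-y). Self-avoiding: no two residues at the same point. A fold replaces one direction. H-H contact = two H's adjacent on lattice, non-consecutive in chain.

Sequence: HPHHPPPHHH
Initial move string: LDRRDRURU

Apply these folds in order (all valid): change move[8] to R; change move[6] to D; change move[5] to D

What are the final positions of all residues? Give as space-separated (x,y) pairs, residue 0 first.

Initial moves: LDRRDRURU
Fold: move[8]->R => LDRRDRURR (positions: [(0, 0), (-1, 0), (-1, -1), (0, -1), (1, -1), (1, -2), (2, -2), (2, -1), (3, -1), (4, -1)])
Fold: move[6]->D => LDRRDRDRR (positions: [(0, 0), (-1, 0), (-1, -1), (0, -1), (1, -1), (1, -2), (2, -2), (2, -3), (3, -3), (4, -3)])
Fold: move[5]->D => LDRRDDDRR (positions: [(0, 0), (-1, 0), (-1, -1), (0, -1), (1, -1), (1, -2), (1, -3), (1, -4), (2, -4), (3, -4)])

Answer: (0,0) (-1,0) (-1,-1) (0,-1) (1,-1) (1,-2) (1,-3) (1,-4) (2,-4) (3,-4)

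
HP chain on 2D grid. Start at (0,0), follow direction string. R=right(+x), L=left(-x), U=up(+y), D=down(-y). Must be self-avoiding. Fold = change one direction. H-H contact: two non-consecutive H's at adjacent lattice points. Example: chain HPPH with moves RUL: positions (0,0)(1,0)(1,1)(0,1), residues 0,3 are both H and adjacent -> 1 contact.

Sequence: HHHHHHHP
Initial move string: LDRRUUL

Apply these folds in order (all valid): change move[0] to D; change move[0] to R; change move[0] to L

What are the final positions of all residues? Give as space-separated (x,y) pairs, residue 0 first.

Initial moves: LDRRUUL
Fold: move[0]->D => DDRRUUL (positions: [(0, 0), (0, -1), (0, -2), (1, -2), (2, -2), (2, -1), (2, 0), (1, 0)])
Fold: move[0]->R => RDRRUUL (positions: [(0, 0), (1, 0), (1, -1), (2, -1), (3, -1), (3, 0), (3, 1), (2, 1)])
Fold: move[0]->L => LDRRUUL (positions: [(0, 0), (-1, 0), (-1, -1), (0, -1), (1, -1), (1, 0), (1, 1), (0, 1)])

Answer: (0,0) (-1,0) (-1,-1) (0,-1) (1,-1) (1,0) (1,1) (0,1)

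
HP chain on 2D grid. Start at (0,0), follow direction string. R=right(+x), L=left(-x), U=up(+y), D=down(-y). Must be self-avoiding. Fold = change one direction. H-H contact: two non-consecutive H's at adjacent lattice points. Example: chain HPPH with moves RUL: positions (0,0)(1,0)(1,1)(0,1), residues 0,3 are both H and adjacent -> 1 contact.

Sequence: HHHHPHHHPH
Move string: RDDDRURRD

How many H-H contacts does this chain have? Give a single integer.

Positions: [(0, 0), (1, 0), (1, -1), (1, -2), (1, -3), (2, -3), (2, -2), (3, -2), (4, -2), (4, -3)]
H-H contact: residue 3 @(1,-2) - residue 6 @(2, -2)

Answer: 1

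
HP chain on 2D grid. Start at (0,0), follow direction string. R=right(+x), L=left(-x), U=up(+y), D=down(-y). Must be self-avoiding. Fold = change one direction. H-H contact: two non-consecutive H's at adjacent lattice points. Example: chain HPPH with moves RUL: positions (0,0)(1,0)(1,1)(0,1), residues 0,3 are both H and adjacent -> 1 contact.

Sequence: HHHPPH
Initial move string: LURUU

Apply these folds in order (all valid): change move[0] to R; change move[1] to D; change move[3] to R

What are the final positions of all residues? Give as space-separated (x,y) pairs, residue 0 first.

Initial moves: LURUU
Fold: move[0]->R => RURUU (positions: [(0, 0), (1, 0), (1, 1), (2, 1), (2, 2), (2, 3)])
Fold: move[1]->D => RDRUU (positions: [(0, 0), (1, 0), (1, -1), (2, -1), (2, 0), (2, 1)])
Fold: move[3]->R => RDRRU (positions: [(0, 0), (1, 0), (1, -1), (2, -1), (3, -1), (3, 0)])

Answer: (0,0) (1,0) (1,-1) (2,-1) (3,-1) (3,0)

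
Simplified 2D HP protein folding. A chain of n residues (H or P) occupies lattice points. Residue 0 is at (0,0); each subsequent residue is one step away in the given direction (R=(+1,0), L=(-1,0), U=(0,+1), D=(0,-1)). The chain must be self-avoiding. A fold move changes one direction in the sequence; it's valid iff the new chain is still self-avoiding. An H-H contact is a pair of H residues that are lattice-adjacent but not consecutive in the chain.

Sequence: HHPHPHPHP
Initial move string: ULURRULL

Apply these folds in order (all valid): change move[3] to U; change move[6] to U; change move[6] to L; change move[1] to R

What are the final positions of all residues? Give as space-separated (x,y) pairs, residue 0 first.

Answer: (0,0) (0,1) (1,1) (1,2) (1,3) (2,3) (2,4) (1,4) (0,4)

Derivation:
Initial moves: ULURRULL
Fold: move[3]->U => ULUURULL (positions: [(0, 0), (0, 1), (-1, 1), (-1, 2), (-1, 3), (0, 3), (0, 4), (-1, 4), (-2, 4)])
Fold: move[6]->U => ULUURUUL (positions: [(0, 0), (0, 1), (-1, 1), (-1, 2), (-1, 3), (0, 3), (0, 4), (0, 5), (-1, 5)])
Fold: move[6]->L => ULUURULL (positions: [(0, 0), (0, 1), (-1, 1), (-1, 2), (-1, 3), (0, 3), (0, 4), (-1, 4), (-2, 4)])
Fold: move[1]->R => URUURULL (positions: [(0, 0), (0, 1), (1, 1), (1, 2), (1, 3), (2, 3), (2, 4), (1, 4), (0, 4)])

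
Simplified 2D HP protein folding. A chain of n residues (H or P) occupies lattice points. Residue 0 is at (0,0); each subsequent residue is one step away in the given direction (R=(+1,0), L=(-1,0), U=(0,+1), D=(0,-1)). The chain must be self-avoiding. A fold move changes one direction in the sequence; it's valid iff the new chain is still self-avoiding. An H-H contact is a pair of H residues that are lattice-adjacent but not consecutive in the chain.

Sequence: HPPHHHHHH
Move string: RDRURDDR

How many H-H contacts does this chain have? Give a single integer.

Positions: [(0, 0), (1, 0), (1, -1), (2, -1), (2, 0), (3, 0), (3, -1), (3, -2), (4, -2)]
H-H contact: residue 3 @(2,-1) - residue 6 @(3, -1)

Answer: 1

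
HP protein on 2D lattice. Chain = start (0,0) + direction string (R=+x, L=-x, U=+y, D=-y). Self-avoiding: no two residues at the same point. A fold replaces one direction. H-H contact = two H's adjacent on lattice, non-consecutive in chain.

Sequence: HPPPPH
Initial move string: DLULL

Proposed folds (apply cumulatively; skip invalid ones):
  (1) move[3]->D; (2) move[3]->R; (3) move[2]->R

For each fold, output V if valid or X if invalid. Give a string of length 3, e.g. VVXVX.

Initial: DLULL -> [(0, 0), (0, -1), (-1, -1), (-1, 0), (-2, 0), (-3, 0)]
Fold 1: move[3]->D => DLUDL INVALID (collision), skipped
Fold 2: move[3]->R => DLURL INVALID (collision), skipped
Fold 3: move[2]->R => DLRLL INVALID (collision), skipped

Answer: XXX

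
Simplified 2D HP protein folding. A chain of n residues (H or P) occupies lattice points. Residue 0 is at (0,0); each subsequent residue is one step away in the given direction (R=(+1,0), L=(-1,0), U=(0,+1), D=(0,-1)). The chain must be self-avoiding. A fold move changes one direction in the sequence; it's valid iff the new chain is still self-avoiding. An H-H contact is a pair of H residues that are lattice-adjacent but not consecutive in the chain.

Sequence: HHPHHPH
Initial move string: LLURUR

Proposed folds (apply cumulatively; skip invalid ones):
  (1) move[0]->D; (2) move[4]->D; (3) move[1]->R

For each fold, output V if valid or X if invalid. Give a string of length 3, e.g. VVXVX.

Answer: XXX

Derivation:
Initial: LLURUR -> [(0, 0), (-1, 0), (-2, 0), (-2, 1), (-1, 1), (-1, 2), (0, 2)]
Fold 1: move[0]->D => DLURUR INVALID (collision), skipped
Fold 2: move[4]->D => LLURDR INVALID (collision), skipped
Fold 3: move[1]->R => LRURUR INVALID (collision), skipped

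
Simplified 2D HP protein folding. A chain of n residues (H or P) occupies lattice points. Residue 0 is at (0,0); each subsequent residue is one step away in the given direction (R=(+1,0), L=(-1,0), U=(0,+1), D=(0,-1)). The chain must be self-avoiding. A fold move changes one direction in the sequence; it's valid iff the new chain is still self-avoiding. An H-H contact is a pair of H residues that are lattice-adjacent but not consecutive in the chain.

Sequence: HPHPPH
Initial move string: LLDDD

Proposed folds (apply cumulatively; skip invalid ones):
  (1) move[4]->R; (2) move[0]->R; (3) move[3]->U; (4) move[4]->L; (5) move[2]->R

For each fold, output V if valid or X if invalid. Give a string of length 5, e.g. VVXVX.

Answer: VXXVX

Derivation:
Initial: LLDDD -> [(0, 0), (-1, 0), (-2, 0), (-2, -1), (-2, -2), (-2, -3)]
Fold 1: move[4]->R => LLDDR VALID
Fold 2: move[0]->R => RLDDR INVALID (collision), skipped
Fold 3: move[3]->U => LLDUR INVALID (collision), skipped
Fold 4: move[4]->L => LLDDL VALID
Fold 5: move[2]->R => LLRDL INVALID (collision), skipped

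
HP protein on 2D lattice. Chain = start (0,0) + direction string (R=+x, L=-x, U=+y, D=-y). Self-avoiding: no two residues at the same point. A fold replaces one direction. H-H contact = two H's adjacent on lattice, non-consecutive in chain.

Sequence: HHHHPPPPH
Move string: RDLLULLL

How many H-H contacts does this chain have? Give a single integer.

Positions: [(0, 0), (1, 0), (1, -1), (0, -1), (-1, -1), (-1, 0), (-2, 0), (-3, 0), (-4, 0)]
H-H contact: residue 0 @(0,0) - residue 3 @(0, -1)

Answer: 1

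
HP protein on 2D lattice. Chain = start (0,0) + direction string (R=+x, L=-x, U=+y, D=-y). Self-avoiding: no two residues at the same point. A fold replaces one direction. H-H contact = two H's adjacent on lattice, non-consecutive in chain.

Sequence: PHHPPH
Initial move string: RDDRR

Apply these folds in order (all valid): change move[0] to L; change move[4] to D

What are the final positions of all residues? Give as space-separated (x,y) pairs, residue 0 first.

Initial moves: RDDRR
Fold: move[0]->L => LDDRR (positions: [(0, 0), (-1, 0), (-1, -1), (-1, -2), (0, -2), (1, -2)])
Fold: move[4]->D => LDDRD (positions: [(0, 0), (-1, 0), (-1, -1), (-1, -2), (0, -2), (0, -3)])

Answer: (0,0) (-1,0) (-1,-1) (-1,-2) (0,-2) (0,-3)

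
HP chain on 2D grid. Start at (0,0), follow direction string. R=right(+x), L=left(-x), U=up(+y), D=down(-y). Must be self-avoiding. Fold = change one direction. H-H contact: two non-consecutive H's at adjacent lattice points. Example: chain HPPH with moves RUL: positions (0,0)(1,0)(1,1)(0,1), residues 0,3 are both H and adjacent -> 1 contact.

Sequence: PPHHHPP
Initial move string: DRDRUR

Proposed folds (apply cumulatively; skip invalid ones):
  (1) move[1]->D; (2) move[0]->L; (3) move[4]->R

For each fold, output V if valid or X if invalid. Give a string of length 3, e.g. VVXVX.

Initial: DRDRUR -> [(0, 0), (0, -1), (1, -1), (1, -2), (2, -2), (2, -1), (3, -1)]
Fold 1: move[1]->D => DDDRUR VALID
Fold 2: move[0]->L => LDDRUR VALID
Fold 3: move[4]->R => LDDRRR VALID

Answer: VVV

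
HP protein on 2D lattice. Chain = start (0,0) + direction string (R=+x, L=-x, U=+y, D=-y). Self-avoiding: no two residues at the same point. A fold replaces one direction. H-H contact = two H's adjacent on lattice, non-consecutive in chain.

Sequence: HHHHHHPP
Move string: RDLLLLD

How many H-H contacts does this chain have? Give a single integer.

Answer: 1

Derivation:
Positions: [(0, 0), (1, 0), (1, -1), (0, -1), (-1, -1), (-2, -1), (-3, -1), (-3, -2)]
H-H contact: residue 0 @(0,0) - residue 3 @(0, -1)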